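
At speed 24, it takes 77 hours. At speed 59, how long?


Inverse proportion: x × y = constant
k = 24 × 77 = 1848
y₂ = k / 59 = 1848 / 59
= 31.32

31.32


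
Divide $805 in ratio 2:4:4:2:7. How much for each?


Total parts = 2 + 4 + 4 + 2 + 7 = 19
Part 1: 805 × 2/19 = 84.74
Part 2: 805 × 4/19 = 169.47
Part 3: 805 × 4/19 = 169.47
Part 4: 805 × 2/19 = 84.74
Part 5: 805 × 7/19 = 296.58
= Part 1: $84.74, Part 2: $169.47, Part 3: $169.47, Part 4: $84.74, Part 5: $296.58

Part 1: $84.74, Part 2: $169.47, Part 3: $169.47, Part 4: $84.74, Part 5: $296.58


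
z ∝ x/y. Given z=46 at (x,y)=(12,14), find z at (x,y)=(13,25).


z = k·x/y
Solve for k using the known point: k = z·y/x = 46×14/12 = 644/12 ≈ 53.6667
Now evaluate at x=13, y=25:
z = k × 13 / 25 = (644 × 13) / (12 × 25) = 8372/300
≈ 27.9067

27.9067


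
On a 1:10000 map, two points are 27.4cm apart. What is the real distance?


Real distance = map distance × scale
= 27.4cm × 10000
= 274000 cm = 2740.0 m
= 2.740 km

2.740 km


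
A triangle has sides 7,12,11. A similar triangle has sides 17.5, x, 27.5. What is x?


Scale factor = 17.5/7 = 2.5
Missing side = 12 × 2.5
= 30.0

30.0


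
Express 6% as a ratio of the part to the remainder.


6% means 6 parts out of 100; remainder = 94
Part : remainder = 6:94
GCD = 2
= 3:47

3:47


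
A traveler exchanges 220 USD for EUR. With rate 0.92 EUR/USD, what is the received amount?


Amount × rate = 220 × 0.92
= 202.40 EUR

202.40 EUR


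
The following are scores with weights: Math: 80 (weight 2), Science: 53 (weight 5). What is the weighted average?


Numerator = 80×2 + 53×5
= 160 + 265
= 425
Total weight = 7
Weighted avg = 425/7
= 60.71

60.71


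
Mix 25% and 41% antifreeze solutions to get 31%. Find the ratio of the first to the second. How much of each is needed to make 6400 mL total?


Let x parts of 25% mix with y parts of 41%.
25x + 41y = 31(x + y)
25x + 41y = 31x + 31y
x(25 - 31) = y(31 - 41)
x/y = (41 - 31)/(31 - 25) = 10/6
Simplify: 5:3
Total parts = 8; one part = 6400/8 = 800.00 mL
25% solution: 5×800.00 = 4000.00 mL
41% solution: 3×800.00 = 2400.00 mL
= ratio 5:3; 4000.00 mL and 2400.00 mL

ratio 5:3; 4000.00 mL and 2400.00 mL


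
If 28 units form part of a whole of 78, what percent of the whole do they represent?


Percentage = (part / whole) × 100
= (28 / 78) × 100
≈ 35.90%

35.90%


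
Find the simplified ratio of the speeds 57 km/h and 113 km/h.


Ratio = 57:113
GCD = 1
Simplified = 57:113
Time ratio (same distance) = 113:57
Speed ratio = 57:113

57:113


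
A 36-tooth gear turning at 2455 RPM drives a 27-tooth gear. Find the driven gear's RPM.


Gear ratio = 36:27 = 4:3
RPM_B = RPM_A × (teeth_A / teeth_B)
= 2455 × (36/27)
= 3273.3 RPM

3273.3 RPM


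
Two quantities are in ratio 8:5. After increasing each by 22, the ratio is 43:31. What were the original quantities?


Let A = 8k, B = 5k.
(8k + 22) / (5k + 22) = 43/31
Cross-multiply: 31(8k + 22) = 43(5k + 22)
248k + 682 = 215k + 946
248k - 215k = 946 - 682
33k = 264
k = 264/33 = 8
A = 8×8 = 64, B = 5×8 = 40
= A = 64, B = 40

A = 64, B = 40


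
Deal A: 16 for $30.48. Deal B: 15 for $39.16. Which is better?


Deal A: $30.48/16 = $1.9050/unit
Deal B: $39.16/15 = $2.6107/unit
A is cheaper per unit
= Deal A

Deal A


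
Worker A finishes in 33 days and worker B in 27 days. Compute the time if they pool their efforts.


Rate of A = 1/33 per day
Rate of B = 1/27 per day
Combined rate = 1/33 + 1/27 = 60/891 ≈ 0.0673 per day
Days = 1 / combined rate = 891/60
= 14.85 days

14.85 days


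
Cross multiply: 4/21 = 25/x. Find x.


Cross multiply: 4 × x = 21 × 25
4x = 525
x = 525 / 4
= 131.25

131.25


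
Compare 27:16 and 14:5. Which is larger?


27/16 = 1.6875
14/5 = 2.8000
1.6875 < 2.8000, so 27:16 is less
= 14:5

14:5


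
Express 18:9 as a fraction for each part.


Total parts = 18 + 9 = 27
First part: 18/27 = 2/3
Second part: 9/27 = 1/3
= 2/3 and 1/3

2/3 and 1/3


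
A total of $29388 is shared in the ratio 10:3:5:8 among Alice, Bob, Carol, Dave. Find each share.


Total parts = 10 + 3 + 5 + 8 = 26
Alice: 29388 × 10/26 = 11303.08
Bob: 29388 × 3/26 = 3390.92
Carol: 29388 × 5/26 = 5651.54
Dave: 29388 × 8/26 = 9042.46
= Alice: $11303.08, Bob: $3390.92, Carol: $5651.54, Dave: $9042.46

Alice: $11303.08, Bob: $3390.92, Carol: $5651.54, Dave: $9042.46


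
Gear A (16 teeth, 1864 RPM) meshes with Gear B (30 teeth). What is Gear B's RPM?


Gear ratio = 16:30 = 8:15
RPM_B = RPM_A × (teeth_A / teeth_B)
= 1864 × (16/30)
= 994.1 RPM

994.1 RPM


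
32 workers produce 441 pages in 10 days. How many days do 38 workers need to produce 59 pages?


Days ∝ work / workers, so d₂ = d₁ × (m₁/m₂) × (w₂/w₁)
Workers factor (inverse): 32/38 ≈ 0.8421
Work factor (direct): 59/441 ≈ 0.1338
d₂ = 10 × 32/38 × 59/441 = (10 × 32 × 59) / (38 × 441) = 18880/16758
≈ 1.13 days

1.13 days


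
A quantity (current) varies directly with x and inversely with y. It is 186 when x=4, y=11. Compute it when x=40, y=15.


z = k·x/y
Solve for k using the known point: k = z·y/x = 186×11/4 = 2046/4 = 511.5000
Now evaluate at x=40, y=15:
z = k × 40 / 15 = (2046 × 40) / (4 × 15) = 81840/60
= 1364.0000

1364.0000


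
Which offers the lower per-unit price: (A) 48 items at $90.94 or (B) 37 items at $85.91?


Deal A: $90.94/48 = $1.8946/unit
Deal B: $85.91/37 = $2.3219/unit
A is cheaper per unit
= Deal A

Deal A


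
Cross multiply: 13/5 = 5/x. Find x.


Cross multiply: 13 × x = 5 × 5
13x = 25
x = 25 / 13
= 1.92

1.92


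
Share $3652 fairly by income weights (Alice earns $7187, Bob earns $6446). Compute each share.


Total income = 7187 + 6446 = $13633
Alice: $3652 × 7187/13633 = $1925.25
Bob: $3652 × 6446/13633 = $1726.75
= Alice: $1925.25, Bob: $1726.75

Alice: $1925.25, Bob: $1726.75


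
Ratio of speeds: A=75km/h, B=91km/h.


Ratio = 75:91
GCD = 1
Simplified = 75:91
Time ratio (same distance) = 91:75
Speed ratio = 75:91

75:91


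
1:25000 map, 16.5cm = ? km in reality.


Real distance = map distance × scale
= 16.5cm × 25000
= 412500 cm = 4125.0 m
= 4.125 km

4.125 km


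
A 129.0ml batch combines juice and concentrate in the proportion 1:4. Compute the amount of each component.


Total parts = 1 + 4 = 5
juice: 129.0 × 1/5 = 25.8ml
concentrate: 129.0 × 4/5 = 103.2ml
= 25.8ml and 103.2ml

25.8ml and 103.2ml


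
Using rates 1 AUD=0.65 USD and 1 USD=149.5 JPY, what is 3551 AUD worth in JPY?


Step 1: 3551 AUD × 0.65 = 2308.15 USD
Step 2: 2308.15 USD × 149.5 = 345068.43 JPY
Implied rate AUD→JPY = 0.65 × 149.5 = 97.1750
= 345068.43 JPY

345068.43 JPY


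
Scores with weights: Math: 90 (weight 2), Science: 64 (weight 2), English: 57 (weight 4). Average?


Numerator = 90×2 + 64×2 + 57×4
= 180 + 128 + 228
= 536
Total weight = 8
Weighted avg = 536/8
= 67.00

67.00


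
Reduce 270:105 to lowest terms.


GCD(270, 105) = 15
270/15 : 105/15
= 18:7

18:7


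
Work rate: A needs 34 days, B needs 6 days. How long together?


Rate of A = 1/34 per day
Rate of B = 1/6 per day
Combined rate = 1/34 + 1/6 = 40/204 ≈ 0.1961 per day
Days = 1 / combined rate = 204/40
= 5.10 days

5.10 days


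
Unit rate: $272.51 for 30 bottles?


Unit rate = total / quantity
= 272.51 / 30
= $9.08 per unit

$9.08 per unit


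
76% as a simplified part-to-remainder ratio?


76% means 76 parts out of 100; remainder = 24
Part : remainder = 76:24
GCD = 4
= 19:6

19:6


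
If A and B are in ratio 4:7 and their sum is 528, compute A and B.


Let A = 4k, B = 7k.
4k + 7k = 528
11k = 528 → k = 528/11 = 48
A = 4×48 = 192, B = 7×48 = 336
= A = 192, B = 336

A = 192, B = 336


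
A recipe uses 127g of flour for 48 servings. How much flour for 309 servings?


Direct proportion: y/x = constant
k = 127/48 ≈ 2.6458
y₂ = k × 309 = 127 × 309 / 48 = 39243/48
≈ 817.56

817.56


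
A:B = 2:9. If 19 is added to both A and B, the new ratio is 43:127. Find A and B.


Let A = 2k, B = 9k.
(2k + 19) / (9k + 19) = 43/127
Cross-multiply: 127(2k + 19) = 43(9k + 19)
254k + 2413 = 387k + 817
254k - 387k = 817 - 2413
-133k = -1596
k = -1596/-133 = 12
A = 2×12 = 24, B = 9×12 = 108
= A = 24, B = 108

A = 24, B = 108


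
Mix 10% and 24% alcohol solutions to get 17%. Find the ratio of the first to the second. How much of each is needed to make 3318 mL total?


Let x parts of 10% mix with y parts of 24%.
10x + 24y = 17(x + y)
10x + 24y = 17x + 17y
x(10 - 17) = y(17 - 24)
x/y = (24 - 17)/(17 - 10) = 7/7
Simplify: 1:1
Total parts = 2; one part = 3318/2 = 1659.00 mL
10% solution: 1×1659.00 = 1659.00 mL
24% solution: 1×1659.00 = 1659.00 mL
= ratio 1:1; 1659.00 mL and 1659.00 mL

ratio 1:1; 1659.00 mL and 1659.00 mL


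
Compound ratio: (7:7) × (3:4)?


Compound ratio = (7×3) : (7×4)
= 21:28
GCD = 7
= 3:4

3:4


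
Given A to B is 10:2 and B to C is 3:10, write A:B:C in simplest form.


Match B: multiply A:B by 3 → 30:6
Multiply B:C by 2 → 6:20
Combined: 30:6:20
GCD = 2
= 15:3:10

15:3:10


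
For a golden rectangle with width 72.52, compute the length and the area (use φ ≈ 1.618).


φ = (1 + √5) / 2 ≈ 1.618
Length = width × φ = 72.52 × 1.618 = 117.33736
≈ 117.34
Area = width × length = 72.52 × 117.33736 = 8509.3053472 ≈ 8509.31
= Length: 117.34, Area: 8509.31

Length: 117.34, Area: 8509.31


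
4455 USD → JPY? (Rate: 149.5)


Amount × rate = 4455 × 149.5
= 666022.50 JPY

666022.50 JPY


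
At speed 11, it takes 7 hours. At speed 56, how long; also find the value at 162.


Inverse proportion: x × y = constant
k = 11 × 7 = 77
At x=56: k/56 = 1.38
At x=162: k/162 = 0.48
= 1.38 and 0.48

1.38 and 0.48


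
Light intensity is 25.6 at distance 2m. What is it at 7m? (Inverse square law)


I₁d₁² = I₂d₂²
I₂ = I₁ × (d₁/d₂)²
= 25.6 × (2/7)²
= 25.6 × 4/49
= 102.4/49
≈ 2.0898

2.0898


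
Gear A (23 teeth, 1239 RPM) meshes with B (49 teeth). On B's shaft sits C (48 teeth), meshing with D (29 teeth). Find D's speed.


Stage 1: RPM_B = RPM_A × t_A/t_B = 1239 × 23/49 = 28497/49 ≈ 581.57
B and C share a shaft → RPM_C = RPM_B
Stage 2: RPM_D = RPM_C × t_C/t_D = RPM_A × (t_A×t_C)/(t_B×t_D)
Overall ratio = (23×48)/(49×29) = 1104/1421
RPM_D = 1239 × 1104/1421 = 1367856/1421
≈ 962.60 RPM

962.60 RPM


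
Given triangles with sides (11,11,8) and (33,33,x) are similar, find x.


Scale factor = 33/11 = 3
Missing side = 8 × 3
= 24.0

24.0


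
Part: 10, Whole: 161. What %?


Percentage = (part / whole) × 100
= (10 / 161) × 100
≈ 6.21%

6.21%


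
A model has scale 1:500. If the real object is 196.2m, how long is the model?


Model size = real / scale
= 196.2 / 500
= 0.3924 m

0.3924 m


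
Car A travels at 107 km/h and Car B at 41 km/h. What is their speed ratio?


Ratio = 107:41
GCD = 1
Simplified = 107:41
Time ratio (same distance) = 41:107
Speed ratio = 107:41

107:41


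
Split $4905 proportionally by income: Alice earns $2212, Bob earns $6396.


Total income = 2212 + 6396 = $8608
Alice: $4905 × 2212/8608 = $1260.44
Bob: $4905 × 6396/8608 = $3644.56
= Alice: $1260.44, Bob: $3644.56

Alice: $1260.44, Bob: $3644.56


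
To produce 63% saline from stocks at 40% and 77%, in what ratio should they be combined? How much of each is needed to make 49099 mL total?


Let x parts of 40% mix with y parts of 77%.
40x + 77y = 63(x + y)
40x + 77y = 63x + 63y
x(40 - 63) = y(63 - 77)
x/y = (77 - 63)/(63 - 40) = 14/23
Simplify: 14:23
Total parts = 37; one part = 49099/37 = 1327.00 mL
40% solution: 14×1327.00 = 18578.00 mL
77% solution: 23×1327.00 = 30521.00 mL
= ratio 14:23; 18578.00 mL and 30521.00 mL

ratio 14:23; 18578.00 mL and 30521.00 mL


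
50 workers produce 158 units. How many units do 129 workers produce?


Direct proportion: y/x = constant
k = 158/50 = 3.1600
y₂ = k × 129 = 158 × 129 / 50 = 20382/50
= 407.64

407.64


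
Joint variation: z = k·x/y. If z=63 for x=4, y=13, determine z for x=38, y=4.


z = k·x/y
Solve for k using the known point: k = z·y/x = 63×13/4 = 819/4 = 204.7500
Now evaluate at x=38, y=4:
z = k × 38 / 4 = (819 × 38) / (4 × 4) = 31122/16
= 1945.1250

1945.1250


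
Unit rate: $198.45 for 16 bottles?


Unit rate = total / quantity
= 198.45 / 16
= $12.40 per unit

$12.40 per unit


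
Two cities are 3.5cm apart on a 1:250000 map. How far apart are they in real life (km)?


Real distance = map distance × scale
= 3.5cm × 250000
= 875000 cm = 8750.0 m
= 8.750 km

8.750 km


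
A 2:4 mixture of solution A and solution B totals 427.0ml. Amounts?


Total parts = 2 + 4 = 6
solution A: 427.0 × 2/6 = 142.3ml
solution B: 427.0 × 4/6 = 284.7ml
= 142.3ml and 284.7ml

142.3ml and 284.7ml


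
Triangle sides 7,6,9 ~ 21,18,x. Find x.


Scale factor = 21/7 = 3
Missing side = 9 × 3
= 27.0

27.0


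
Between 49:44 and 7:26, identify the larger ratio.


49/44 = 1.1136
7/26 = 0.2692
1.1136 > 0.2692, so 49:44 is greater
= 49:44

49:44


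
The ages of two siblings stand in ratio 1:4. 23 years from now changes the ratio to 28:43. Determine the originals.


Let A = 1k, B = 4k.
(1k + 23) / (4k + 23) = 28/43
Cross-multiply: 43(1k + 23) = 28(4k + 23)
43k + 989 = 112k + 644
43k - 112k = 644 - 989
-69k = -345
k = -345/-69 = 5
A = 1×5 = 5, B = 4×5 = 20
= A = 5, B = 20

A = 5, B = 20


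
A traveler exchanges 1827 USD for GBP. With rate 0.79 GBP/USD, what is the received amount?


Amount × rate = 1827 × 0.79
= 1443.33 GBP

1443.33 GBP


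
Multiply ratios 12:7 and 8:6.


Compound ratio = (12×8) : (7×6)
= 96:42
GCD = 6
= 16:7

16:7


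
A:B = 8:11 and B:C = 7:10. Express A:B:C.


Match B: multiply A:B by 7 → 56:77
Multiply B:C by 11 → 77:110
Combined: 56:77:110
GCD = 1
= 56:77:110

56:77:110


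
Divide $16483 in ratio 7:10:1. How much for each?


Total parts = 7 + 10 + 1 = 18
Part 1: 16483 × 7/18 = 6410.06
Part 2: 16483 × 10/18 = 9157.22
Part 3: 16483 × 1/18 = 915.72
= Part 1: $6410.06, Part 2: $9157.22, Part 3: $915.72

Part 1: $6410.06, Part 2: $9157.22, Part 3: $915.72


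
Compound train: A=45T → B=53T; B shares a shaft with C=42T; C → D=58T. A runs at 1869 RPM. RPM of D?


Stage 1: RPM_B = RPM_A × t_A/t_B = 1869 × 45/53 = 84105/53 ≈ 1586.89
B and C share a shaft → RPM_C = RPM_B
Stage 2: RPM_D = RPM_C × t_C/t_D = RPM_A × (t_A×t_C)/(t_B×t_D)
Overall ratio = (45×42)/(53×58) = 1890/3074
RPM_D = 1869 × 1890/3074 = 3532410/3074
≈ 1149.12 RPM

1149.12 RPM


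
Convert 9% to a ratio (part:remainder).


9% means 9 parts out of 100; remainder = 91
Part : remainder = 9:91
GCD = 1
= 9:91

9:91


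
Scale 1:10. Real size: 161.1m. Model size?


Model size = real / scale
= 161.1 / 10
= 16.1100 m

16.1100 m


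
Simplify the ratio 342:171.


GCD(342, 171) = 171
342/171 : 171/171
= 2:1

2:1


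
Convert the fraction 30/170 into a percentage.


Percentage = (part / whole) × 100
= (30 / 170) × 100
≈ 17.65%

17.65%


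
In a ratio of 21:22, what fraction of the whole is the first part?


Total parts = 21 + 22 = 43
First part: 21/43 = 21/43
= 21/43

21/43


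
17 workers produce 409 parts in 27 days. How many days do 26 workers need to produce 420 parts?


Days ∝ work / workers, so d₂ = d₁ × (m₁/m₂) × (w₂/w₁)
Workers factor (inverse): 17/26 ≈ 0.6538
Work factor (direct): 420/409 ≈ 1.0269
d₂ = 27 × 17/26 × 420/409 = (27 × 17 × 420) / (26 × 409) = 192780/10634
≈ 18.13 days

18.13 days


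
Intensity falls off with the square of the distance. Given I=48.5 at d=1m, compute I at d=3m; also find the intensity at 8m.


I₁d₁² = I₂d₂²
I at 3m = 48.5 × (1/3)² = 48.5 × 1/9 = 48.5/9 ≈ 5.3889
I at 8m = 48.5 × (1/8)² = 48.5 × 1/64 = 48.5/64 ≈ 0.7578
= 5.3889 and 0.7578

5.3889 and 0.7578


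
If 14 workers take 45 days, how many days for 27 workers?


Inverse proportion: x × y = constant
k = 14 × 45 = 630
y₂ = k / 27 = 630 / 27
= 23.33

23.33


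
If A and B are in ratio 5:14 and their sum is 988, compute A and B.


Let A = 5k, B = 14k.
5k + 14k = 988
19k = 988 → k = 988/19 = 52
A = 5×52 = 260, B = 14×52 = 728
= A = 260, B = 728

A = 260, B = 728


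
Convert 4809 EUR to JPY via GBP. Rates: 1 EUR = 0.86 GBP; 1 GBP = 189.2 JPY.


Step 1: 4809 EUR × 0.86 = 4135.74 GBP
Step 2: 4135.74 GBP × 189.2 = 782482.01 JPY
Implied rate EUR→JPY = 0.86 × 189.2 = 162.7120
= 782482.01 JPY

782482.01 JPY


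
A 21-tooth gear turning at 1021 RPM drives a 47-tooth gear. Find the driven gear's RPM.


Gear ratio = 21:47 = 21:47
RPM_B = RPM_A × (teeth_A / teeth_B)
= 1021 × (21/47)
= 456.2 RPM

456.2 RPM


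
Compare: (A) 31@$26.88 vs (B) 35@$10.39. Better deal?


Deal A: $26.88/31 = $0.8671/unit
Deal B: $10.39/35 = $0.2969/unit
B is cheaper per unit
= Deal B

Deal B


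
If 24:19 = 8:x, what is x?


Cross multiply: 24 × x = 19 × 8
24x = 152
x = 152 / 24
= 6.33

6.33


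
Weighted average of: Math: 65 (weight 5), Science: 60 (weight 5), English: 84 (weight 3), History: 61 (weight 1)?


Numerator = 65×5 + 60×5 + 84×3 + 61×1
= 325 + 300 + 252 + 61
= 938
Total weight = 14
Weighted avg = 938/14
= 67.00

67.00


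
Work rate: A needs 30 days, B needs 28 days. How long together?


Rate of A = 1/30 per day
Rate of B = 1/28 per day
Combined rate = 1/30 + 1/28 = 58/840 ≈ 0.0690 per day
Days = 1 / combined rate = 840/58
≈ 14.48 days

14.48 days


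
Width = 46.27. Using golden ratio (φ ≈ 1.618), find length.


φ = (1 + √5) / 2 ≈ 1.618
Length = width × φ = 46.27 × 1.618 = 74.86486
≈ 74.86

74.86


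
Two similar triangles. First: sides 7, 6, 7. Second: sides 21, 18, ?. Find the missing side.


Scale factor = 21/7 = 3
Missing side = 7 × 3
= 21.0

21.0


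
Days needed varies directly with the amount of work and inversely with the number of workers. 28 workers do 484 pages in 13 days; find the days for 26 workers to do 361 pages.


Days ∝ work / workers, so d₂ = d₁ × (m₁/m₂) × (w₂/w₁)
Workers factor (inverse): 28/26 ≈ 1.0769
Work factor (direct): 361/484 ≈ 0.7459
d₂ = 13 × 28/26 × 361/484 = (13 × 28 × 361) / (26 × 484) = 131404/12584
≈ 10.44 days

10.44 days


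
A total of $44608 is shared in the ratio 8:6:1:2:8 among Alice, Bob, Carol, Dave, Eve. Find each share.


Total parts = 8 + 6 + 1 + 2 + 8 = 25
Alice: 44608 × 8/25 = 14274.56
Bob: 44608 × 6/25 = 10705.92
Carol: 44608 × 1/25 = 1784.32
Dave: 44608 × 2/25 = 3568.64
Eve: 44608 × 8/25 = 14274.56
= Alice: $14274.56, Bob: $10705.92, Carol: $1784.32, Dave: $3568.64, Eve: $14274.56

Alice: $14274.56, Bob: $10705.92, Carol: $1784.32, Dave: $3568.64, Eve: $14274.56


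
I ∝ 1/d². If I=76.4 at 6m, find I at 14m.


I₁d₁² = I₂d₂²
I₂ = I₁ × (d₁/d₂)²
= 76.4 × (6/14)²
= 76.4 × 36/196
= 2750.4/196
≈ 14.0327

14.0327


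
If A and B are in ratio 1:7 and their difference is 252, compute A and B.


Let A = 1k, B = 7k.
7k - 1k = 252
6k = 252 → k = 252/6 = 42
A = 1×42 = 42, B = 7×42 = 294
= A = 42, B = 294

A = 42, B = 294


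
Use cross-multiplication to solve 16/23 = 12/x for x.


Cross multiply: 16 × x = 23 × 12
16x = 276
x = 276 / 16
= 17.25

17.25


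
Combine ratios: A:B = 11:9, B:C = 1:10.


Match B: multiply A:B by 1 → 11:9
Multiply B:C by 9 → 9:90
Combined: 11:9:90
GCD = 1
= 11:9:90

11:9:90


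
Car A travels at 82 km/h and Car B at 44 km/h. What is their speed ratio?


Ratio = 82:44
GCD = 2
Simplified = 41:22
Time ratio (same distance) = 22:41
Speed ratio = 41:22

41:22


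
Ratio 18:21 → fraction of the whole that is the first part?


Total parts = 18 + 21 = 39
First part: 18/39 = 6/13
= 6/13

6/13


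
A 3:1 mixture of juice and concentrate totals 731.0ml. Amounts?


Total parts = 3 + 1 = 4
juice: 731.0 × 3/4 = 548.3ml
concentrate: 731.0 × 1/4 = 182.8ml
= 548.3ml and 182.8ml

548.3ml and 182.8ml


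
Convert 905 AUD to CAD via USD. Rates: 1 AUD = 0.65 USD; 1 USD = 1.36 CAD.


Step 1: 905 AUD × 0.65 = 588.25 USD
Step 2: 588.25 USD × 1.36 = 800.02 CAD
Implied rate AUD→CAD = 0.65 × 1.36 = 0.8840
= 800.02 CAD

800.02 CAD


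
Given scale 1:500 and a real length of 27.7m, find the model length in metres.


Model size = real / scale
= 27.7 / 500
= 0.0554 m

0.0554 m


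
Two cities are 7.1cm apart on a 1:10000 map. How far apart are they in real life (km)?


Real distance = map distance × scale
= 7.1cm × 10000
= 71000 cm = 710.0 m
= 0.710 km

0.710 km


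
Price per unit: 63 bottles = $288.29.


Unit rate = total / quantity
= 288.29 / 63
= $4.58 per unit

$4.58 per unit


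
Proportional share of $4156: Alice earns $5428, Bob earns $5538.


Total income = 5428 + 5538 = $10966
Alice: $4156 × 5428/10966 = $2057.16
Bob: $4156 × 5538/10966 = $2098.84
= Alice: $2057.16, Bob: $2098.84

Alice: $2057.16, Bob: $2098.84


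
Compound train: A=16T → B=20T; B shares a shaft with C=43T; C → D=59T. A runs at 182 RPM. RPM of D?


Stage 1: RPM_B = RPM_A × t_A/t_B = 182 × 16/20 = 2912/20 = 145.60
B and C share a shaft → RPM_C = RPM_B
Stage 2: RPM_D = RPM_C × t_C/t_D = RPM_A × (t_A×t_C)/(t_B×t_D)
Overall ratio = (16×43)/(20×59) = 688/1180
RPM_D = 182 × 688/1180 = 125216/1180
≈ 106.12 RPM

106.12 RPM


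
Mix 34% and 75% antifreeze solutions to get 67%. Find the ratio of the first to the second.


Let x parts of 34% mix with y parts of 75%.
34x + 75y = 67(x + y)
34x + 75y = 67x + 67y
x(34 - 67) = y(67 - 75)
x/y = (75 - 67)/(67 - 34) = 8/33
Simplify: 8:33
= 8:33

8:33


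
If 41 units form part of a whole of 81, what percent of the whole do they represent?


Percentage = (part / whole) × 100
= (41 / 81) × 100
≈ 50.62%

50.62%


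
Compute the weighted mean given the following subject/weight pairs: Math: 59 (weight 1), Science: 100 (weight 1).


Numerator = 59×1 + 100×1
= 59 + 100
= 159
Total weight = 2
Weighted avg = 159/2
= 79.50

79.50


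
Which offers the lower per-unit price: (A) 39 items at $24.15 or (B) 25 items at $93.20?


Deal A: $24.15/39 = $0.6192/unit
Deal B: $93.20/25 = $3.7280/unit
A is cheaper per unit
= Deal A

Deal A


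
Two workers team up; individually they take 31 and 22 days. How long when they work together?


Rate of A = 1/31 per day
Rate of B = 1/22 per day
Combined rate = 1/31 + 1/22 = 53/682 ≈ 0.0777 per day
Days = 1 / combined rate = 682/53
≈ 12.87 days

12.87 days


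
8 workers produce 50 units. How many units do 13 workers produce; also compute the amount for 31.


Direct proportion: y/x = constant
k = 50/8 = 6.2500
y at x=13: k × 13 = 50 × 13 / 8 = 650/8 = 81.25
y at x=31: k × 31 = 50 × 31 / 8 = 1550/8 = 193.75
= 81.25 and 193.75

81.25 and 193.75


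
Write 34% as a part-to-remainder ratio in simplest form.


34% means 34 parts out of 100; remainder = 66
Part : remainder = 34:66
GCD = 2
= 17:33

17:33


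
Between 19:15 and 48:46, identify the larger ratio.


19/15 = 1.2667
48/46 = 1.0435
1.2667 > 1.0435, so 19:15 is greater
= 19:15

19:15


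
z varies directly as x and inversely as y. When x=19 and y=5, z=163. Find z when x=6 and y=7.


z = k·x/y
Solve for k using the known point: k = z·y/x = 163×5/19 = 815/19 ≈ 42.8947
Now evaluate at x=6, y=7:
z = k × 6 / 7 = (815 × 6) / (19 × 7) = 4890/133
≈ 36.7669

36.7669


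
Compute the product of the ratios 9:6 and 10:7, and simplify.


Compound ratio = (9×10) : (6×7)
= 90:42
GCD = 6
= 15:7

15:7


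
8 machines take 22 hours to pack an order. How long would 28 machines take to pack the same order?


Inverse proportion: x × y = constant
k = 8 × 22 = 176
y₂ = k / 28 = 176 / 28
= 6.29

6.29


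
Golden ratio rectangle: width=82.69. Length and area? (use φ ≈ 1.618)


φ = (1 + √5) / 2 ≈ 1.618
Length = width × φ = 82.69 × 1.618 = 133.79242
≈ 133.79
Area = width × length = 82.69 × 133.79242 = 11063.2952098 ≈ 11063.30
= Length: 133.79, Area: 11063.30

Length: 133.79, Area: 11063.30


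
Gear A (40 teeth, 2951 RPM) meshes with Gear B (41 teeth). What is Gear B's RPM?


Gear ratio = 40:41 = 40:41
RPM_B = RPM_A × (teeth_A / teeth_B)
= 2951 × (40/41)
= 2879.0 RPM

2879.0 RPM


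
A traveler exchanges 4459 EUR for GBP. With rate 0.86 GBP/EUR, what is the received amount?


Amount × rate = 4459 × 0.86
= 3834.74 GBP

3834.74 GBP


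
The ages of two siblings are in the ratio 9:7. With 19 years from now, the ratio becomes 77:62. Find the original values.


Let A = 9k, B = 7k.
(9k + 19) / (7k + 19) = 77/62
Cross-multiply: 62(9k + 19) = 77(7k + 19)
558k + 1178 = 539k + 1463
558k - 539k = 1463 - 1178
19k = 285
k = 285/19 = 15
A = 9×15 = 135, B = 7×15 = 105
= A = 135, B = 105

A = 135, B = 105


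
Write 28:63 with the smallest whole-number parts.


GCD(28, 63) = 7
28/7 : 63/7
= 4:9

4:9


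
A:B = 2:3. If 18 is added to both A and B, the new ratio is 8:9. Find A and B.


Let A = 2k, B = 3k.
(2k + 18) / (3k + 18) = 8/9
Cross-multiply: 9(2k + 18) = 8(3k + 18)
18k + 162 = 24k + 144
18k - 24k = 144 - 162
-6k = -18
k = -18/-6 = 3
A = 2×3 = 6, B = 3×3 = 9
= A = 6, B = 9

A = 6, B = 9


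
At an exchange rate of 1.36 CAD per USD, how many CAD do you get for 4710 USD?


Amount × rate = 4710 × 1.36
= 6405.60 CAD

6405.60 CAD


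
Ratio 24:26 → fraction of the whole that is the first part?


Total parts = 24 + 26 = 50
First part: 24/50 = 12/25
= 12/25

12/25


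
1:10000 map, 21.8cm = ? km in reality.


Real distance = map distance × scale
= 21.8cm × 10000
= 218000 cm = 2180.0 m
= 2.180 km

2.180 km


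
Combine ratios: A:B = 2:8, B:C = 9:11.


Match B: multiply A:B by 9 → 18:72
Multiply B:C by 8 → 72:88
Combined: 18:72:88
GCD = 2
= 9:36:44

9:36:44


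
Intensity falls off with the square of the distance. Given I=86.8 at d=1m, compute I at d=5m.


I₁d₁² = I₂d₂²
I₂ = I₁ × (d₁/d₂)²
= 86.8 × (1/5)²
= 86.8 × 1/25
= 86.8/25
= 3.4720

3.4720


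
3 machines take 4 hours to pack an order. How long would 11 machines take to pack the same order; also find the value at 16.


Inverse proportion: x × y = constant
k = 3 × 4 = 12
At x=11: k/11 = 1.09
At x=16: k/16 = 0.75
= 1.09 and 0.75

1.09 and 0.75


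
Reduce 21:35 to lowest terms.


GCD(21, 35) = 7
21/7 : 35/7
= 3:5

3:5


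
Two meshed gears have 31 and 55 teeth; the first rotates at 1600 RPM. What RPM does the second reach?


Gear ratio = 31:55 = 31:55
RPM_B = RPM_A × (teeth_A / teeth_B)
= 1600 × (31/55)
= 901.8 RPM

901.8 RPM


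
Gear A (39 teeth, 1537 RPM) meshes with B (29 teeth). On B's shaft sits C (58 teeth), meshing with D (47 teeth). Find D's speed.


Stage 1: RPM_B = RPM_A × t_A/t_B = 1537 × 39/29 = 59943/29 = 2067.00
B and C share a shaft → RPM_C = RPM_B
Stage 2: RPM_D = RPM_C × t_C/t_D = RPM_A × (t_A×t_C)/(t_B×t_D)
Overall ratio = (39×58)/(29×47) = 2262/1363
RPM_D = 1537 × 2262/1363 = 3476694/1363
≈ 2550.77 RPM

2550.77 RPM


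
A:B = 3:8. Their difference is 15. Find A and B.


Let A = 3k, B = 8k.
8k - 3k = 15
5k = 15 → k = 15/5 = 3
A = 3×3 = 9, B = 8×3 = 24
= A = 9, B = 24

A = 9, B = 24


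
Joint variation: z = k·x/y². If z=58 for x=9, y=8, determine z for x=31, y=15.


z = k·x/y²
Solve for k using the known point: k = z·y²/x = 58×64/9 = 3712/9 ≈ 412.4444
Now evaluate at x=31, y=15:
z = k × 31 / 225 = (3712 × 31) / (9 × 225) = 115072/2025
≈ 56.8257

56.8257


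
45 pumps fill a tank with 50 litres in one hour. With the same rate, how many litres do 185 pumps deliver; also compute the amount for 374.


Direct proportion: y/x = constant
k = 50/45 ≈ 1.1111
y at x=185: k × 185 = 50 × 185 / 45 = 9250/45 ≈ 205.56
y at x=374: k × 374 = 50 × 374 / 45 = 18700/45 ≈ 415.56
= 205.56 and 415.56

205.56 and 415.56


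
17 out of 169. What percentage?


Percentage = (part / whole) × 100
= (17 / 169) × 100
≈ 10.06%

10.06%


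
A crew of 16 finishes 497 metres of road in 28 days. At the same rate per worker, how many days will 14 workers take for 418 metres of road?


Days ∝ work / workers, so d₂ = d₁ × (m₁/m₂) × (w₂/w₁)
Workers factor (inverse): 16/14 ≈ 1.1429
Work factor (direct): 418/497 ≈ 0.8410
d₂ = 28 × 16/14 × 418/497 = (28 × 16 × 418) / (14 × 497) = 187264/6958
≈ 26.91 days

26.91 days


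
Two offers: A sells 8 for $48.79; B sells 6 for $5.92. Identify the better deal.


Deal A: $48.79/8 = $6.0988/unit
Deal B: $5.92/6 = $0.9867/unit
B is cheaper per unit
= Deal B

Deal B


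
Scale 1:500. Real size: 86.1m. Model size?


Model size = real / scale
= 86.1 / 500
= 0.1722 m

0.1722 m


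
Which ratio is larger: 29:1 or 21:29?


29/1 = 29.0000
21/29 = 0.7241
29.0000 > 0.7241, so 29:1 is greater
= 29:1

29:1


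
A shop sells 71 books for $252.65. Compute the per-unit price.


Unit rate = total / quantity
= 252.65 / 71
= $3.56 per unit

$3.56 per unit


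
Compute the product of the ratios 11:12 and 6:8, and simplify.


Compound ratio = (11×6) : (12×8)
= 66:96
GCD = 6
= 11:16

11:16


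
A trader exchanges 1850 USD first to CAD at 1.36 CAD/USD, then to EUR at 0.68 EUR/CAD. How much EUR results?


Step 1: 1850 USD × 1.36 = 2516.00 CAD
Step 2: 2516.00 CAD × 0.68 = 1710.88 EUR
Implied rate USD→EUR = 1.36 × 0.68 = 0.9248
= 1710.88 EUR

1710.88 EUR


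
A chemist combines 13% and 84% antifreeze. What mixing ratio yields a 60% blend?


Let x parts of 13% mix with y parts of 84%.
13x + 84y = 60(x + y)
13x + 84y = 60x + 60y
x(13 - 60) = y(60 - 84)
x/y = (84 - 60)/(60 - 13) = 24/47
Simplify: 24:47
= 24:47

24:47


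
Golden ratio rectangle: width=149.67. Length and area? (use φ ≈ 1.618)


φ = (1 + √5) / 2 ≈ 1.618
Length = width × φ = 149.67 × 1.618 = 242.16606
≈ 242.17
Area = width × length = 149.67 × 242.16606 = 36244.9942002 ≈ 36244.99
= Length: 242.17, Area: 36244.99

Length: 242.17, Area: 36244.99


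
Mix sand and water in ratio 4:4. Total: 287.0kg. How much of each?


Total parts = 4 + 4 = 8
sand: 287.0 × 4/8 = 143.5kg
water: 287.0 × 4/8 = 143.5kg
= 143.5kg and 143.5kg

143.5kg and 143.5kg


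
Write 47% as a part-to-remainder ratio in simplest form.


47% means 47 parts out of 100; remainder = 53
Part : remainder = 47:53
GCD = 1
= 47:53

47:53


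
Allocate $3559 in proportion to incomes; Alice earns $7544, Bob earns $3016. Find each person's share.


Total income = 7544 + 3016 = $10560
Alice: $3559 × 7544/10560 = $2542.53
Bob: $3559 × 3016/10560 = $1016.47
= Alice: $2542.53, Bob: $1016.47

Alice: $2542.53, Bob: $1016.47


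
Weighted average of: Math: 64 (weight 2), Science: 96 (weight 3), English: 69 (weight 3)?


Numerator = 64×2 + 96×3 + 69×3
= 128 + 288 + 207
= 623
Total weight = 8
Weighted avg = 623/8
= 77.88

77.88


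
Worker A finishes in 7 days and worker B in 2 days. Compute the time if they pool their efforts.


Rate of A = 1/7 per day
Rate of B = 1/2 per day
Combined rate = 1/7 + 1/2 = 9/14 ≈ 0.6429 per day
Days = 1 / combined rate = 14/9
≈ 1.56 days

1.56 days


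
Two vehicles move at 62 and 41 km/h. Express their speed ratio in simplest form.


Ratio = 62:41
GCD = 1
Simplified = 62:41
Time ratio (same distance) = 41:62
Speed ratio = 62:41

62:41


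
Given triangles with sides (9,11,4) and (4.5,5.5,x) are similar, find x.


Scale factor = 4.5/9 = 0.5
Missing side = 4 × 0.5
= 2.0

2.0


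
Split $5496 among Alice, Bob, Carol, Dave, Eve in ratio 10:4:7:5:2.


Total parts = 10 + 4 + 7 + 5 + 2 = 28
Alice: 5496 × 10/28 = 1962.86
Bob: 5496 × 4/28 = 785.14
Carol: 5496 × 7/28 = 1374.00
Dave: 5496 × 5/28 = 981.43
Eve: 5496 × 2/28 = 392.57
= Alice: $1962.86, Bob: $785.14, Carol: $1374.00, Dave: $981.43, Eve: $392.57

Alice: $1962.86, Bob: $785.14, Carol: $1374.00, Dave: $981.43, Eve: $392.57


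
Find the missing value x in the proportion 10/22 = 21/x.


Cross multiply: 10 × x = 22 × 21
10x = 462
x = 462 / 10
= 46.20

46.20


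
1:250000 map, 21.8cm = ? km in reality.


Real distance = map distance × scale
= 21.8cm × 250000
= 5450000 cm = 54500.0 m
= 54.500 km

54.500 km


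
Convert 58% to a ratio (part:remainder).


58% means 58 parts out of 100; remainder = 42
Part : remainder = 58:42
GCD = 2
= 29:21

29:21


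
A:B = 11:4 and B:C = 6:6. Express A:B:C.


Match B: multiply A:B by 6 → 66:24
Multiply B:C by 4 → 24:24
Combined: 66:24:24
GCD = 6
= 11:4:4

11:4:4


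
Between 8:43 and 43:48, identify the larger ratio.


8/43 = 0.1860
43/48 = 0.8958
0.1860 < 0.8958, so 8:43 is less
= 43:48

43:48


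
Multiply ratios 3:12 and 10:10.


Compound ratio = (3×10) : (12×10)
= 30:120
GCD = 30
= 1:4

1:4


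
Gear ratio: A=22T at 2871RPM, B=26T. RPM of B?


Gear ratio = 22:26 = 11:13
RPM_B = RPM_A × (teeth_A / teeth_B)
= 2871 × (22/26)
= 2429.3 RPM

2429.3 RPM


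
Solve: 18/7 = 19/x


Cross multiply: 18 × x = 7 × 19
18x = 133
x = 133 / 18
= 7.39

7.39


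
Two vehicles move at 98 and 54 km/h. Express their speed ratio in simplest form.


Ratio = 98:54
GCD = 2
Simplified = 49:27
Time ratio (same distance) = 27:49
Speed ratio = 49:27

49:27


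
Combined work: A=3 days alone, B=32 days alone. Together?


Rate of A = 1/3 per day
Rate of B = 1/32 per day
Combined rate = 1/3 + 1/32 = 35/96 ≈ 0.3646 per day
Days = 1 / combined rate = 96/35
≈ 2.74 days

2.74 days


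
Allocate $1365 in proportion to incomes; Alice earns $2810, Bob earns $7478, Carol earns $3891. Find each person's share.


Total income = 2810 + 7478 + 3891 = $14179
Alice: $1365 × 2810/14179 = $270.52
Bob: $1365 × 7478/14179 = $719.90
Carol: $1365 × 3891/14179 = $374.58
= Alice: $270.52, Bob: $719.90, Carol: $374.58

Alice: $270.52, Bob: $719.90, Carol: $374.58


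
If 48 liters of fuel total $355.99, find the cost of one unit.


Unit rate = total / quantity
= 355.99 / 48
= $7.42 per unit

$7.42 per unit


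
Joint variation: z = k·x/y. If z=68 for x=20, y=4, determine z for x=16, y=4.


z = k·x/y
Solve for k using the known point: k = z·y/x = 68×4/20 = 272/20 = 13.6000
Now evaluate at x=16, y=4:
z = k × 16 / 4 = (272 × 16) / (20 × 4) = 4352/80
= 54.4000

54.4000


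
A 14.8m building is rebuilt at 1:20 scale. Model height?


Model size = real / scale
= 14.8 / 20
= 0.7400 m

0.7400 m


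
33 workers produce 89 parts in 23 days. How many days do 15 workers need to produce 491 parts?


Days ∝ work / workers, so d₂ = d₁ × (m₁/m₂) × (w₂/w₁)
Workers factor (inverse): 33/15 = 2.2000
Work factor (direct): 491/89 ≈ 5.5169
d₂ = 23 × 33/15 × 491/89 = (23 × 33 × 491) / (15 × 89) = 372669/1335
≈ 279.15 days

279.15 days


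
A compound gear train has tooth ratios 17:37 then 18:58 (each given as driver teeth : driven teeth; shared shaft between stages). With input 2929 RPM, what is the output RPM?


Stage 1: RPM_B = RPM_A × t_A/t_B = 2929 × 17/37 = 49793/37 ≈ 1345.76
B and C share a shaft → RPM_C = RPM_B
Stage 2: RPM_D = RPM_C × t_C/t_D = RPM_A × (t_A×t_C)/(t_B×t_D)
Overall ratio = (17×18)/(37×58) = 306/2146
RPM_D = 2929 × 306/2146 = 896274/2146
≈ 417.65 RPM

417.65 RPM


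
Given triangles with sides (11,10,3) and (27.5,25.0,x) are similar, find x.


Scale factor = 27.5/11 = 2.5
Missing side = 3 × 2.5
= 7.5

7.5


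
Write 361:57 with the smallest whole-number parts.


GCD(361, 57) = 19
361/19 : 57/19
= 19:3

19:3


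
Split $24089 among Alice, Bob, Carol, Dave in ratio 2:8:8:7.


Total parts = 2 + 8 + 8 + 7 = 25
Alice: 24089 × 2/25 = 1927.12
Bob: 24089 × 8/25 = 7708.48
Carol: 24089 × 8/25 = 7708.48
Dave: 24089 × 7/25 = 6744.92
= Alice: $1927.12, Bob: $7708.48, Carol: $7708.48, Dave: $6744.92

Alice: $1927.12, Bob: $7708.48, Carol: $7708.48, Dave: $6744.92


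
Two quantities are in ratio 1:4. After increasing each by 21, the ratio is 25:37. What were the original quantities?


Let A = 1k, B = 4k.
(1k + 21) / (4k + 21) = 25/37
Cross-multiply: 37(1k + 21) = 25(4k + 21)
37k + 777 = 100k + 525
37k - 100k = 525 - 777
-63k = -252
k = -252/-63 = 4
A = 1×4 = 4, B = 4×4 = 16
= A = 4, B = 16

A = 4, B = 16


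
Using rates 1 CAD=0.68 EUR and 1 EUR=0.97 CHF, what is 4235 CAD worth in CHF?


Step 1: 4235 CAD × 0.68 = 2879.80 EUR
Step 2: 2879.80 EUR × 0.97 = 2793.41 CHF
Implied rate CAD→CHF = 0.68 × 0.97 = 0.6596
= 2793.41 CHF

2793.41 CHF


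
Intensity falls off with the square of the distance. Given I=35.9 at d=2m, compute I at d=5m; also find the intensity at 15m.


I₁d₁² = I₂d₂²
I at 5m = 35.9 × (2/5)² = 35.9 × 4/25 = 143.6/25 = 5.7440
I at 15m = 35.9 × (2/15)² = 35.9 × 4/225 = 143.6/225 ≈ 0.6382
= 5.7440 and 0.6382

5.7440 and 0.6382


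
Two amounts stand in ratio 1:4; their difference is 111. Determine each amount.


Let A = 1k, B = 4k.
4k - 1k = 111
3k = 111 → k = 111/3 = 37
A = 1×37 = 37, B = 4×37 = 148
= A = 37, B = 148

A = 37, B = 148


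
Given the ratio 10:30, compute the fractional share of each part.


Total parts = 10 + 30 = 40
First part: 10/40 = 1/4
Second part: 30/40 = 3/4
= 1/4 and 3/4

1/4 and 3/4


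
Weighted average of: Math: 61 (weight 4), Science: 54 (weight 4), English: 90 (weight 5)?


Numerator = 61×4 + 54×4 + 90×5
= 244 + 216 + 450
= 910
Total weight = 13
Weighted avg = 910/13
= 70.00

70.00


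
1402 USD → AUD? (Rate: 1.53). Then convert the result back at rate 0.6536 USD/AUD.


Amount × rate = 1402 × 1.53 = 2145.06 AUD
Round-trip: 2145.06 × 0.6536 = 1402.01 USD
= 2145.06 AUD, then 1402.01 USD

2145.06 AUD, then 1402.01 USD


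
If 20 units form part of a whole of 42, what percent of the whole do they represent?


Percentage = (part / whole) × 100
= (20 / 42) × 100
≈ 47.62%

47.62%


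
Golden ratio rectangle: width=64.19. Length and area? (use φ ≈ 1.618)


φ = (1 + √5) / 2 ≈ 1.618
Length = width × φ = 64.19 × 1.618 = 103.85942
≈ 103.86
Area = width × length = 64.19 × 103.85942 = 6666.7361698 ≈ 6666.74
= Length: 103.86, Area: 6666.74

Length: 103.86, Area: 6666.74


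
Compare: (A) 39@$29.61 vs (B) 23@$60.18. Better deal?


Deal A: $29.61/39 = $0.7592/unit
Deal B: $60.18/23 = $2.6165/unit
A is cheaper per unit
= Deal A

Deal A


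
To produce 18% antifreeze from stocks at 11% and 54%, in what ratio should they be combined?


Let x parts of 11% mix with y parts of 54%.
11x + 54y = 18(x + y)
11x + 54y = 18x + 18y
x(11 - 18) = y(18 - 54)
x/y = (54 - 18)/(18 - 11) = 36/7
Simplify: 36:7
= 36:7

36:7


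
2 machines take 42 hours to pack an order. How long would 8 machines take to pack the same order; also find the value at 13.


Inverse proportion: x × y = constant
k = 2 × 42 = 84
At x=8: k/8 = 10.50
At x=13: k/13 = 6.46
= 10.50 and 6.46

10.50 and 6.46


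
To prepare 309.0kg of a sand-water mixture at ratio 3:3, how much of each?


Total parts = 3 + 3 = 6
sand: 309.0 × 3/6 = 154.5kg
water: 309.0 × 3/6 = 154.5kg
= 154.5kg and 154.5kg

154.5kg and 154.5kg


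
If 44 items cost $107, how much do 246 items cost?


Direct proportion: y/x = constant
k = 107/44 ≈ 2.4318
y₂ = k × 246 = 107 × 246 / 44 = 26322/44
≈ 598.23

598.23


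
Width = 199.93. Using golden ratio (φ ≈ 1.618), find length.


φ = (1 + √5) / 2 ≈ 1.618
Length = width × φ = 199.93 × 1.618 = 323.48674
≈ 323.49

323.49


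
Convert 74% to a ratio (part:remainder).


74% means 74 parts out of 100; remainder = 26
Part : remainder = 74:26
GCD = 2
= 37:13

37:13


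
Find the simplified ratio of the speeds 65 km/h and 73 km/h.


Ratio = 65:73
GCD = 1
Simplified = 65:73
Time ratio (same distance) = 73:65
Speed ratio = 65:73

65:73
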